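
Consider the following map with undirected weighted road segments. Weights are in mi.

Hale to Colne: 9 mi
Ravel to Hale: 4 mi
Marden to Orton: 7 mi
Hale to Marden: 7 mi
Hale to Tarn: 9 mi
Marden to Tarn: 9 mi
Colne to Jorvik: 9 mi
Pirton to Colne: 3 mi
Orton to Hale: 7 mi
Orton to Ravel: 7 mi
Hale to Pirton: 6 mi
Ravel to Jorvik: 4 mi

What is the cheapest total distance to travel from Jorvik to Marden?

Enumerating some paths:
Jorvik - Ravel - Hale - Marden: 4+4+7 = 15
Jorvik - Ravel - Orton - Hale - Marden: 4+7+7+7 = 25
Jorvik - Ravel - Orton - Marden: 4+7+7 = 18
Jorvik - Ravel - Hale - Orton - Marden: 4+4+7+7 = 22
Cheapest is Jorvik - Ravel - Hale - Marden at 15 mi.

15 mi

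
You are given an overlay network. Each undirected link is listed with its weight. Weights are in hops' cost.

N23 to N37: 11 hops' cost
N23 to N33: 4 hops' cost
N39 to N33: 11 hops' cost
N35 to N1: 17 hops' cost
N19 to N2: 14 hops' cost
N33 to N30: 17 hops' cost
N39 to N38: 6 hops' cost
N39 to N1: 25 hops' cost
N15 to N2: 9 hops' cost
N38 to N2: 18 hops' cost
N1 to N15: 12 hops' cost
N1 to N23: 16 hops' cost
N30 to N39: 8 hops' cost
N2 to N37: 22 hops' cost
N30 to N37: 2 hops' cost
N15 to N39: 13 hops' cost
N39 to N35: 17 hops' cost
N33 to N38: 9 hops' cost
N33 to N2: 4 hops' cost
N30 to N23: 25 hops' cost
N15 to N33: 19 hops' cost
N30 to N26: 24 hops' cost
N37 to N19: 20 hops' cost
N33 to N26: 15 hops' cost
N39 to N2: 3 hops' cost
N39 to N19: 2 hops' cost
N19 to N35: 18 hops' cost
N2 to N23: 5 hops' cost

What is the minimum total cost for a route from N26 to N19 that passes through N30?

Best N26 to N30: N26 → N30 costing 24
Best N30 to N19: N30 → N39 → N19 costing 10
Total via N30: 24 + 10 = 34 hops' cost.

34 hops' cost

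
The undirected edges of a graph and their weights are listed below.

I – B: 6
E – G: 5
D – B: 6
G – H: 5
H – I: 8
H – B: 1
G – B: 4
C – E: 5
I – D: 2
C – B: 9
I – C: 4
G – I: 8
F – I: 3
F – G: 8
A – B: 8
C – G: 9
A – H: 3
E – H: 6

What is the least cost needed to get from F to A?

Settle nodes by increasing distance from F:
F: 0
I: 3  (via F)
D: 5  (via I)
C: 7  (via I)
G: 8  (via F)
B: 9  (via I)
H: 10  (via B)
E: 12  (via C)
A: 13  (via H)
Shortest route: F → I → B → H → A = 13.

13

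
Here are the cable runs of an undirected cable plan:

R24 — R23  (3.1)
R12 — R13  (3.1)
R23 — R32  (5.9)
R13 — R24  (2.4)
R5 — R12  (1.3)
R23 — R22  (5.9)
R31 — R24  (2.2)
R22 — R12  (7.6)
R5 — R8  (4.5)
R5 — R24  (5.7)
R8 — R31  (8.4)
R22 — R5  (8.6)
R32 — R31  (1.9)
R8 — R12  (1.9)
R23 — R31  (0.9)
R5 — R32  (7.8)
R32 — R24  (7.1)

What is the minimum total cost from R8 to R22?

9.5

Settle nodes by increasing distance from R8:
R8: 0
R12: 1.9  (via R8)
R5: 3.2  (via R12)
R13: 5  (via R12)
R24: 7.4  (via R13)
R31: 8.4  (via R8)
R23: 9.3  (via R31)
R22: 9.5  (via R12)
Shortest route: R8 → R12 → R22 = 9.5.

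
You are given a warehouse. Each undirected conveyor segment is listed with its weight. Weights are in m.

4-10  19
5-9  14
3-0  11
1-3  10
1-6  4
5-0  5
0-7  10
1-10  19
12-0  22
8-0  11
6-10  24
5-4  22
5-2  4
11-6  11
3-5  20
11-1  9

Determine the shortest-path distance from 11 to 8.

Shortest distances from 11:
11: 0
1: 9  (via 11)
6: 11  (via 11)
3: 19  (via 1)
10: 28  (via 1)
0: 30  (via 3)
5: 35  (via 0)
2: 39  (via 5)
7: 40  (via 0)
8: 41  (via 0)
Shortest route: 11 → 1 → 3 → 0 → 8 = 41 m.

41 m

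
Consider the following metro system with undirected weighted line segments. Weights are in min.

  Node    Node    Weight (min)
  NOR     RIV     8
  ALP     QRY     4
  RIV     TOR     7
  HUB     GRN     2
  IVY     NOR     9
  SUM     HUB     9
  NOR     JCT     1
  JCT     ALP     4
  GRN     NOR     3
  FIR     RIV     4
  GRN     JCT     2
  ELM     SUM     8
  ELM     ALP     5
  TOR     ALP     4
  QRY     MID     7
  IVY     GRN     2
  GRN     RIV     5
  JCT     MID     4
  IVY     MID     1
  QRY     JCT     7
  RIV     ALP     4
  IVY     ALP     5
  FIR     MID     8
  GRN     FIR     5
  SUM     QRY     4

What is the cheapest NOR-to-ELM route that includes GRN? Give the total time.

Shortest NOR→GRN: NOR → GRN = 3
Best GRN to ELM: GRN → JCT → ALP → ELM costing 11
Total via GRN: 3 + 11 = 14 min.

14 min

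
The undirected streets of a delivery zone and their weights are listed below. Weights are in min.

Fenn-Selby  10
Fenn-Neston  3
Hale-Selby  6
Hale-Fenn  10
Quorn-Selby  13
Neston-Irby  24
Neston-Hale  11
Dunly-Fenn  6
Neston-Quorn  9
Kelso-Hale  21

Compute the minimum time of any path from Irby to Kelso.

56 min

Running Dijkstra from Irby:
Irby: 0
Neston: 24  (via Irby)
Fenn: 27  (via Neston)
Dunly: 33  (via Fenn)
Quorn: 33  (via Neston)
Hale: 35  (via Neston)
Selby: 37  (via Fenn)
Kelso: 56  (via Hale)
Shortest route: Irby–Neston–Hale–Kelso = 56 min.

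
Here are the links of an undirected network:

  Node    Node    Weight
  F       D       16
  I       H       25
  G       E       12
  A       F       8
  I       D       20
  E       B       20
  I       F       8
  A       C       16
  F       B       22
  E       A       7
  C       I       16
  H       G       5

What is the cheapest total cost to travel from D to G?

43

Running Dijkstra from D:
D: 0
F: 16  (via D)
I: 20  (via D)
A: 24  (via F)
E: 31  (via A)
C: 36  (via I)
B: 38  (via F)
G: 43  (via E)
Shortest route: D → F → A → E → G = 43.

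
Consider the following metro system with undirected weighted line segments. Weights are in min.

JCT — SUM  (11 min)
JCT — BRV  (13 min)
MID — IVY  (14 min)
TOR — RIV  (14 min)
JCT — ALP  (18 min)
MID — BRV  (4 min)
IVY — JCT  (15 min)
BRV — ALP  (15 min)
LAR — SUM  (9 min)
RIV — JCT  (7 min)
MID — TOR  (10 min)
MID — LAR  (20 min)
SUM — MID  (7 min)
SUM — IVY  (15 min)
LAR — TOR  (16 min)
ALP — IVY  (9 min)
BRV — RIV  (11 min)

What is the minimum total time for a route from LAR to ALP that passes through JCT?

Shortest LAR→JCT: LAR → SUM → JCT = 20
Shortest JCT→ALP: JCT → ALP = 18
Total via JCT: 20 + 18 = 38 min.

38 min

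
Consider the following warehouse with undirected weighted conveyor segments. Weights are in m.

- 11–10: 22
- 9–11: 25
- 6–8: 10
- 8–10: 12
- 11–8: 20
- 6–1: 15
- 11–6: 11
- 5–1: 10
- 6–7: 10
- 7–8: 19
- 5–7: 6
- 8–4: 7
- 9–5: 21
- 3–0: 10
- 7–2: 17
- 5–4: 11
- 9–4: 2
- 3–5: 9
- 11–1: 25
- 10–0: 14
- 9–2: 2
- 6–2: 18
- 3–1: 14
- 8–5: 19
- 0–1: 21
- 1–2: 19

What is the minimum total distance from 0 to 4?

Shortest distances from 0:
0: 0
3: 10  (via 0)
10: 14  (via 0)
5: 19  (via 3)
1: 21  (via 0)
7: 25  (via 5)
8: 26  (via 10)
4: 30  (via 5)
Shortest route: 0–3–5–4 = 30 m.

30 m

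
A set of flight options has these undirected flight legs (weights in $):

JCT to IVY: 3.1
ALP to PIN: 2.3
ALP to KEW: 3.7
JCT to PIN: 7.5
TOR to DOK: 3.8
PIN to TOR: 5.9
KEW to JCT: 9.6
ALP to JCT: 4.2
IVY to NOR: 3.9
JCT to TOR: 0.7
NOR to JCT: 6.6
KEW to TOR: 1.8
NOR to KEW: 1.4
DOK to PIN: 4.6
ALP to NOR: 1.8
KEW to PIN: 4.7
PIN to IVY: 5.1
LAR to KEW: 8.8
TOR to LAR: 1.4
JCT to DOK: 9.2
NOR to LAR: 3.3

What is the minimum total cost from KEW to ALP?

$3.2

Running Dijkstra from KEW:
KEW: 0
NOR: 1.4  (via KEW)
TOR: 1.8  (via KEW)
JCT: 2.5  (via TOR)
ALP: 3.2  (via NOR)
Shortest route: KEW → NOR → ALP = $3.2.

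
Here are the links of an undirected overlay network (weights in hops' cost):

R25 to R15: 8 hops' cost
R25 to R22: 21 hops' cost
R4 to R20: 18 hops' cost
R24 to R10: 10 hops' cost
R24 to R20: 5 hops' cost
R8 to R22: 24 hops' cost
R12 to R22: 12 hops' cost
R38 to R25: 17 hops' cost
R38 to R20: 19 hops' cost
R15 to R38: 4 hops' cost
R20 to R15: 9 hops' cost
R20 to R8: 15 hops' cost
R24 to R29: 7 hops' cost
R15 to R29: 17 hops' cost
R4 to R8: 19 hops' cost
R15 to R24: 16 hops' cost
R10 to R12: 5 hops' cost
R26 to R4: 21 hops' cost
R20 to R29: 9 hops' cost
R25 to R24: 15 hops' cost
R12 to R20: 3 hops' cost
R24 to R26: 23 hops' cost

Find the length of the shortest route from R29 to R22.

Running Dijkstra from R29:
R29: 0
R24: 7  (via R29)
R20: 9  (via R29)
R12: 12  (via R20)
R10: 17  (via R24)
R15: 17  (via R29)
R38: 21  (via R15)
R25: 22  (via R24)
R22: 24  (via R12)
Shortest route: R29 → R20 → R12 → R22 = 24 hops' cost.

24 hops' cost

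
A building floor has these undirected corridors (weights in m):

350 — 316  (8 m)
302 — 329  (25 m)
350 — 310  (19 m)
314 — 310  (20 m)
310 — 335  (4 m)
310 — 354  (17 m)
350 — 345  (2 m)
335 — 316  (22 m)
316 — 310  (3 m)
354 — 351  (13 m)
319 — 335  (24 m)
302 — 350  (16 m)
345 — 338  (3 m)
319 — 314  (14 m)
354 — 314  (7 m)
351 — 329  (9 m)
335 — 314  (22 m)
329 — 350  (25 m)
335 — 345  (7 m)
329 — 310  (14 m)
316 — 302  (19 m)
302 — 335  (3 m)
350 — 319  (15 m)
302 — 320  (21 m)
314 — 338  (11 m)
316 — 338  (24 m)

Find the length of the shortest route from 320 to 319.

Shortest distances from 320:
320: 0
302: 21  (via 320)
335: 24  (via 302)
310: 28  (via 335)
345: 31  (via 335)
316: 31  (via 310)
350: 33  (via 345)
338: 34  (via 345)
329: 42  (via 310)
354: 45  (via 310)
314: 45  (via 338)
319: 48  (via 335)
Shortest route: 320 → 302 → 335 → 319 = 48 m.

48 m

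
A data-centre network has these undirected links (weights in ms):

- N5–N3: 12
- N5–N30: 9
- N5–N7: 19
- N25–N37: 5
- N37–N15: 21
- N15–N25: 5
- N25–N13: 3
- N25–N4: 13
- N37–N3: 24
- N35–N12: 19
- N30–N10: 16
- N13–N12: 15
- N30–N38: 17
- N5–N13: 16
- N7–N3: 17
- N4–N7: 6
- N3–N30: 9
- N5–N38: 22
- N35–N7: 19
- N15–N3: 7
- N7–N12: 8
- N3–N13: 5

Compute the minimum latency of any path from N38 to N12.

46 ms

Candidate routes:
N38 → N30 → N3 → N13 → N12: 17+9+5+15 = 46
N38 → N5 → N7 → N12: 22+19+8 = 49
Cheapest is N38 → N30 → N3 → N13 → N12 at 46 ms.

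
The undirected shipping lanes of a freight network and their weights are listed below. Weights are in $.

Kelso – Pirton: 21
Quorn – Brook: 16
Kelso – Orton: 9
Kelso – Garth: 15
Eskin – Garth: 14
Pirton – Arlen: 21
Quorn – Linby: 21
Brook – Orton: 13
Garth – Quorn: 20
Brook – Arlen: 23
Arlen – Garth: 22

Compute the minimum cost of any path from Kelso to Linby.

$56

Running Dijkstra from Kelso:
Kelso: 0
Orton: 9  (via Kelso)
Garth: 15  (via Kelso)
Pirton: 21  (via Kelso)
Brook: 22  (via Orton)
Eskin: 29  (via Garth)
Quorn: 35  (via Garth)
Arlen: 37  (via Garth)
Linby: 56  (via Quorn)
Shortest route: Kelso → Garth → Quorn → Linby = $56.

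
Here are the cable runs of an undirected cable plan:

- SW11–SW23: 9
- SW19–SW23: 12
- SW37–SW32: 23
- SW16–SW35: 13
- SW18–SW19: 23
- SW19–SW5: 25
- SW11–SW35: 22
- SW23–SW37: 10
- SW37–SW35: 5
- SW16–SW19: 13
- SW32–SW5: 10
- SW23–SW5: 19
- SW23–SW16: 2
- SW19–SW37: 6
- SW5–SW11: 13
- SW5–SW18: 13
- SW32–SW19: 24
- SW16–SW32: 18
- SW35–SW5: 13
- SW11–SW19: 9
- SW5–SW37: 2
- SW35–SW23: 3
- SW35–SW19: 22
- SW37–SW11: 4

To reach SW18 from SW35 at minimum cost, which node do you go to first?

Compare a few routes:
SW35 - SW37 - SW5 - SW18: 5+2+13 = 20
SW35 - SW5 - SW18: 13+13 = 26
Cheapest is SW35 - SW37 - SW5 - SW18 at 20.
So from SW35 the first move is to SW37.

SW37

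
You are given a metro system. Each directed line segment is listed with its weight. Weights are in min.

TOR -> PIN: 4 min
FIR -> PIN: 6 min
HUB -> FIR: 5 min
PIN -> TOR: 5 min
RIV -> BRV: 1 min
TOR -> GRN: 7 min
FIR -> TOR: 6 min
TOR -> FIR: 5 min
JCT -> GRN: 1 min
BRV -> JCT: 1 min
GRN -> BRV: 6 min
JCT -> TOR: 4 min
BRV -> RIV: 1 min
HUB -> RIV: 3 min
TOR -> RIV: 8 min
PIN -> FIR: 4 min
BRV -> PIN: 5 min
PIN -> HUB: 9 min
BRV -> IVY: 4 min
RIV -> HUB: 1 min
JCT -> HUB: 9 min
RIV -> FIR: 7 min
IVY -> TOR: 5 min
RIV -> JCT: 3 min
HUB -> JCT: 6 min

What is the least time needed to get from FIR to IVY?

19 min

Enumerating some paths:
FIR–PIN–TOR–RIV–BRV–IVY: 6+5+8+1+4 = 24
FIR–PIN–HUB–RIV–BRV–IVY: 6+9+3+1+4 = 23
FIR–TOR–GRN–BRV–IVY: 6+7+6+4 = 23
FIR–TOR–RIV–BRV–IVY: 6+8+1+4 = 19
Cheapest is FIR–TOR–RIV–BRV–IVY at 19 min.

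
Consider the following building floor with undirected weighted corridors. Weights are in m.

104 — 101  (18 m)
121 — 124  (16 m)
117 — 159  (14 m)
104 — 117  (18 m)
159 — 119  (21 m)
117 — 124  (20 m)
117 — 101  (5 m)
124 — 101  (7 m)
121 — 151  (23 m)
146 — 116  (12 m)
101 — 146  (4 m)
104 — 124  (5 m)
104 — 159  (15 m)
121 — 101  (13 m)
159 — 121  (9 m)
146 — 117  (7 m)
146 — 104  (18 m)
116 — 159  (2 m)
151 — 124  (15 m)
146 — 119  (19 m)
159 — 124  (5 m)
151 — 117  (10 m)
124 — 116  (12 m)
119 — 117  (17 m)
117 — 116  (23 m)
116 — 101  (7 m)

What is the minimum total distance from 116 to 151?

22 m

Compare a few routes:
116–159–117–151: 2+14+10 = 26
116–159–124–151: 2+5+15 = 22
116–124–151: 12+15 = 27
Cheapest is 116–159–124–151 at 22 m.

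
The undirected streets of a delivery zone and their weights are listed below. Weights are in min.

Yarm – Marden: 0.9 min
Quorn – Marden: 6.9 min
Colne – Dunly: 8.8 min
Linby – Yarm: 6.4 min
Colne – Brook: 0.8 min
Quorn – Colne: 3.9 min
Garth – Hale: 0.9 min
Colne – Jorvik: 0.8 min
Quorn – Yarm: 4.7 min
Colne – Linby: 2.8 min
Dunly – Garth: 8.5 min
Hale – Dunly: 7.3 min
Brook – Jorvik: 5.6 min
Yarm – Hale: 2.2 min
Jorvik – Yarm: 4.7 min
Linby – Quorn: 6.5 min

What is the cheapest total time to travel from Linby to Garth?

9.5 min

Shortest distances from Linby:
Linby: 0
Colne: 2.8  (via Linby)
Jorvik: 3.6  (via Colne)
Brook: 3.6  (via Colne)
Yarm: 6.4  (via Linby)
Quorn: 6.5  (via Linby)
Marden: 7.3  (via Yarm)
Hale: 8.6  (via Yarm)
Garth: 9.5  (via Hale)
Shortest route: Linby → Yarm → Hale → Garth = 9.5 min.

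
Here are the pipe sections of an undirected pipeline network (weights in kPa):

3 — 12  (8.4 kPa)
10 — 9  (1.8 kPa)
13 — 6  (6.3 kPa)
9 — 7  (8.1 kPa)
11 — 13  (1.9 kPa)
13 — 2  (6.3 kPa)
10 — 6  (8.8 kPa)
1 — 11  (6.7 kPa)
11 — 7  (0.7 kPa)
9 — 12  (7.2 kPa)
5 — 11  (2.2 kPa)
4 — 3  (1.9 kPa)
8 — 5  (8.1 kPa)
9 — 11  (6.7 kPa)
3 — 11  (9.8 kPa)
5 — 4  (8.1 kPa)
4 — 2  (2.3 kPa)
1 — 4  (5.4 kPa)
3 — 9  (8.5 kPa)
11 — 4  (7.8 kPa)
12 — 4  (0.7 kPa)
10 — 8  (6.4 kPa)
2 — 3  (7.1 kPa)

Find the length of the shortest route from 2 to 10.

12 kPa

Compare a few routes:
2 - 4 - 3 - 9 - 10: 2.3+1.9+8.5+1.8 = 14.5
2 - 4 - 12 - 9 - 10: 2.3+0.7+7.2+1.8 = 12
The minimum is 12 kPa via 2 - 4 - 12 - 9 - 10.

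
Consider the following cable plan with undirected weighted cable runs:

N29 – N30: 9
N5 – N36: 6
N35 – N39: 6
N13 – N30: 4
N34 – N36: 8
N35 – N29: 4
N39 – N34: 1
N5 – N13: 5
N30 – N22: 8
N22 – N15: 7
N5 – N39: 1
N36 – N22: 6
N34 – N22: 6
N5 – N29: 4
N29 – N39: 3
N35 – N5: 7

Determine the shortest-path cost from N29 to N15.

Compare a few routes:
N29–N39–N34–N22–N15: 3+1+6+7 = 17
N29–N5–N39–N34–N22–N15: 4+1+1+6+7 = 19
Cheapest is N29–N39–N34–N22–N15 at 17.

17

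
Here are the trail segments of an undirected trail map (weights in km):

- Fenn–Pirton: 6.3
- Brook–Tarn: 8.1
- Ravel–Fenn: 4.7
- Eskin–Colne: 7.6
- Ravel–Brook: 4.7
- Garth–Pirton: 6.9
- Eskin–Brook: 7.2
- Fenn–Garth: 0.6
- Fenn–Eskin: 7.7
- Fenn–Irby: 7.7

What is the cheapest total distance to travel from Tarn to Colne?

22.9 km

Running Dijkstra from Tarn:
Tarn: 0
Brook: 8.1  (via Tarn)
Ravel: 12.8  (via Brook)
Eskin: 15.3  (via Brook)
Fenn: 17.5  (via Ravel)
Garth: 18.1  (via Fenn)
Colne: 22.9  (via Eskin)
Shortest route: Tarn → Brook → Eskin → Colne = 22.9 km.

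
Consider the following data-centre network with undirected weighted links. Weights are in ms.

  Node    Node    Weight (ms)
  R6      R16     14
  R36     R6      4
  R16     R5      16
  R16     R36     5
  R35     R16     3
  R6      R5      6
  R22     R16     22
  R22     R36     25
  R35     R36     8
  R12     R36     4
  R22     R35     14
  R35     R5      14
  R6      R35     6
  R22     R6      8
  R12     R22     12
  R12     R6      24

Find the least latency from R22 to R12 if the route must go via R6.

16 ms

Best R22 to R6: R22 → R6 costing 8
Best R6 to R12: R6 → R36 → R12 costing 8
Total via R6: 8 + 8 = 16 ms.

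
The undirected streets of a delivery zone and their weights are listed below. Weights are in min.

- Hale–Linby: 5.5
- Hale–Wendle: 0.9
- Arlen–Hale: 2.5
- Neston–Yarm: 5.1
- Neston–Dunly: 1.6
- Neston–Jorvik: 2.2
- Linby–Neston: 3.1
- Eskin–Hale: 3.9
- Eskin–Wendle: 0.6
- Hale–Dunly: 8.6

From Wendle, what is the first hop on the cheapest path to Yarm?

Candidate routes:
Wendle - Hale - Dunly - Neston - Yarm: 0.9+8.6+1.6+5.1 = 16.2
Wendle - Eskin - Hale - Dunly - Neston - Yarm: 0.6+3.9+8.6+1.6+5.1 = 19.8
Wendle - Eskin - Hale - Linby - Neston - Yarm: 0.6+3.9+5.5+3.1+5.1 = 18.2
Wendle - Hale - Linby - Neston - Yarm: 0.9+5.5+3.1+5.1 = 14.6
Cheapest is Wendle - Hale - Linby - Neston - Yarm at 14.6 min.
So from Wendle the first move is to Hale.

Hale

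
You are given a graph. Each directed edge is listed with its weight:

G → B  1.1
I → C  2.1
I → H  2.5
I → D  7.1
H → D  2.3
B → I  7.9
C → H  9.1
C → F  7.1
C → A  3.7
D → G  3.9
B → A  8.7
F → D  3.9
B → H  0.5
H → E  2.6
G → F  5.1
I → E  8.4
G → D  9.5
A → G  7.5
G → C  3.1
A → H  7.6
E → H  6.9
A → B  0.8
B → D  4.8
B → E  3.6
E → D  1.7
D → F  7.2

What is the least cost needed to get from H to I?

15.2

Compare a few routes:
H → E → D → G → C → A → B → I: 2.6+1.7+3.9+3.1+3.7+0.8+7.9 = 23.7
H → D → G → C → A → B → I: 2.3+3.9+3.1+3.7+0.8+7.9 = 21.7
H → D → G → B → I: 2.3+3.9+1.1+7.9 = 15.2
H → E → D → G → B → I: 2.6+1.7+3.9+1.1+7.9 = 17.2
The minimum is 15.2 via H → D → G → B → I.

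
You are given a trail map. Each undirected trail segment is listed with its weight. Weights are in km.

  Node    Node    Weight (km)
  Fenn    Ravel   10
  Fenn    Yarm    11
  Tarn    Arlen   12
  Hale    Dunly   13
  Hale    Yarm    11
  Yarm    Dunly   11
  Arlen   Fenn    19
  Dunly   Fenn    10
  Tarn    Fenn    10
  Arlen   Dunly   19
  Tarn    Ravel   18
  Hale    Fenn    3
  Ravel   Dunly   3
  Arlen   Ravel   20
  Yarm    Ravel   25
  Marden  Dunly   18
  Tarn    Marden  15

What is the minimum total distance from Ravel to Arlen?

Running Dijkstra from Ravel:
Ravel: 0
Dunly: 3  (via Ravel)
Fenn: 10  (via Ravel)
Hale: 13  (via Fenn)
Yarm: 14  (via Dunly)
Tarn: 18  (via Ravel)
Arlen: 20  (via Ravel)
Shortest route: Ravel → Arlen = 20 km.

20 km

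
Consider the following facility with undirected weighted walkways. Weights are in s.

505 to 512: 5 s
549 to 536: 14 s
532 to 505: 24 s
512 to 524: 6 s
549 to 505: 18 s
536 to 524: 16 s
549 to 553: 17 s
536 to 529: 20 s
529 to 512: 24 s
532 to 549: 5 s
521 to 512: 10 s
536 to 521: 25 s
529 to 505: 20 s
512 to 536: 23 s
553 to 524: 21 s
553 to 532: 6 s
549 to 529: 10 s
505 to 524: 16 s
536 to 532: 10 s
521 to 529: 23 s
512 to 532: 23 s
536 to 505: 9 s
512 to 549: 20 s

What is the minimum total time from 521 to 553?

37 s

Compare a few routes:
521 → 512 → 524 → 553: 10+6+21 = 37
521 → 512 → 532 → 553: 10+23+6 = 39
Cheapest is 521 → 512 → 524 → 553 at 37 s.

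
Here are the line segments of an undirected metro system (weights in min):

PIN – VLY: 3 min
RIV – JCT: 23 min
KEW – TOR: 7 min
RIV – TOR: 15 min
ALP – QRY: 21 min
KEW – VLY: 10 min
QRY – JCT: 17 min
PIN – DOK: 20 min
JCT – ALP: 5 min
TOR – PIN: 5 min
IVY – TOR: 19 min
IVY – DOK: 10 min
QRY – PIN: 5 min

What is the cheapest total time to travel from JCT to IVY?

Candidate routes:
JCT → QRY → PIN → DOK → IVY: 17+5+20+10 = 52
JCT → RIV → TOR → IVY: 23+15+19 = 57
JCT → QRY → PIN → TOR → IVY: 17+5+5+19 = 46
JCT → ALP → QRY → PIN → TOR → IVY: 5+21+5+5+19 = 55
Cheapest is JCT → QRY → PIN → TOR → IVY at 46 min.

46 min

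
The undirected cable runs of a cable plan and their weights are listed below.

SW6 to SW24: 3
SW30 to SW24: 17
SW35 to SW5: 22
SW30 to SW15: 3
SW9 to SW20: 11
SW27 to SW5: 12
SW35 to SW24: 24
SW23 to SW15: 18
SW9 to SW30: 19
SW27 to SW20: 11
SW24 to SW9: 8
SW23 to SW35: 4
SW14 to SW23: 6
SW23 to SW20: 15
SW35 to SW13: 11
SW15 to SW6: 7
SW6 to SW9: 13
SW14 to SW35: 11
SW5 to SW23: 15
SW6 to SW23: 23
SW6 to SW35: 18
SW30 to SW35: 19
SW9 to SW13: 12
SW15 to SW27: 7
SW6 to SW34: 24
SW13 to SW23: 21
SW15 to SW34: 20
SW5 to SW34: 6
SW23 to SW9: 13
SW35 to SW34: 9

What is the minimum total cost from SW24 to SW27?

17

Candidate routes:
SW24–SW6–SW15–SW27: 3+7+7 = 17
SW24–SW9–SW6–SW15–SW27: 8+13+7+7 = 35
SW24–SW9–SW20–SW27: 8+11+11 = 30
SW24–SW30–SW15–SW27: 17+3+7 = 27
Cheapest is SW24–SW6–SW15–SW27 at 17.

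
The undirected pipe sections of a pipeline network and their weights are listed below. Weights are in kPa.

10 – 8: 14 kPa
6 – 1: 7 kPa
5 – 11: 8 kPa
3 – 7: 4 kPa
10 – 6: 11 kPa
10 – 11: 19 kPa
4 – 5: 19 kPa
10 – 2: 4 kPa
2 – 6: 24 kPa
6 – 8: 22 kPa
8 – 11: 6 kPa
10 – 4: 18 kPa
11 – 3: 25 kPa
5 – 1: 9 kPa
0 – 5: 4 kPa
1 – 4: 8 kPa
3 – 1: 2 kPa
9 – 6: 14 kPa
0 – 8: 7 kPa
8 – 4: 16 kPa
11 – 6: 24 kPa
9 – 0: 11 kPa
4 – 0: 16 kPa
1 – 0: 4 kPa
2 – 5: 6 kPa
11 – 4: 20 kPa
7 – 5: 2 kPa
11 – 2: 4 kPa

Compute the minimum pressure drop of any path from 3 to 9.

Settle nodes by increasing distance from 3:
3: 0
1: 2  (via 3)
7: 4  (via 3)
0: 6  (via 1)
5: 6  (via 7)
6: 9  (via 1)
4: 10  (via 1)
2: 12  (via 5)
8: 13  (via 0)
11: 14  (via 5)
10: 16  (via 2)
9: 17  (via 0)
Shortest route: 3–1–0–9 = 17 kPa.

17 kPa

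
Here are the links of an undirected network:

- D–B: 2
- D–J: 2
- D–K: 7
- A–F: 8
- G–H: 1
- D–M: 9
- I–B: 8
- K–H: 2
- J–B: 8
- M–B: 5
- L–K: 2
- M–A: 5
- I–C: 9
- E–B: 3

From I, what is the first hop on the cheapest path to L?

Enumerating some paths:
I–B–J–D–K–L: 8+8+2+7+2 = 27
I–B–M–D–K–L: 8+5+9+7+2 = 31
I–B–D–K–L: 8+2+7+2 = 19
Cheapest is I–B–D–K–L at 19.
So from I the first move is to B.

B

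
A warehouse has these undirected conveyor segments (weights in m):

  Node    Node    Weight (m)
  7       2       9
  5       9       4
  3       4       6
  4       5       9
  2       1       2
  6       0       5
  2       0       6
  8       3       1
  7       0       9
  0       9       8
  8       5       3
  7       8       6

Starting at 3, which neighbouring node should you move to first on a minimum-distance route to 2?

8

Enumerating some paths:
3 - 8 - 7 - 0 - 2: 1+6+9+6 = 22
3 - 8 - 7 - 2: 1+6+9 = 16
Cheapest is 3 - 8 - 7 - 2 at 16 m.
So from 3 the first move is to 8.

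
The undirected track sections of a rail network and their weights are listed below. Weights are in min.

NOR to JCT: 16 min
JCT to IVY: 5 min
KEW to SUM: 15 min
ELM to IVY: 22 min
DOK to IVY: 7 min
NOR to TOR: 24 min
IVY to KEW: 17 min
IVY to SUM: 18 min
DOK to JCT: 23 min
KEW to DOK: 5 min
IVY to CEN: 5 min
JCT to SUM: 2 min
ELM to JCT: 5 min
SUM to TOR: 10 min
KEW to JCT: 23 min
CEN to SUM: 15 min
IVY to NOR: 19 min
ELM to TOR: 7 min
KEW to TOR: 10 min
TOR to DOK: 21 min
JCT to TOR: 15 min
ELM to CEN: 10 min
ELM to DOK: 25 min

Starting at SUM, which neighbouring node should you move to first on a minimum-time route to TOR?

TOR

Enumerating some paths:
SUM–TOR: 10 = 10
SUM–JCT–ELM–TOR: 2+5+7 = 14
The minimum is 10 min via SUM–TOR.
So from SUM the first move is to TOR.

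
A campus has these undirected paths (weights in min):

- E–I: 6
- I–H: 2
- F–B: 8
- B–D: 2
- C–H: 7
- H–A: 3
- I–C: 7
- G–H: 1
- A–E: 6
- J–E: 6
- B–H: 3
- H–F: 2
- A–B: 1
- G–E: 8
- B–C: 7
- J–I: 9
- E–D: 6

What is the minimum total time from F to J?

13 min

Settle nodes by increasing distance from F:
F: 0
H: 2  (via F)
G: 3  (via H)
I: 4  (via H)
A: 5  (via H)
B: 5  (via H)
D: 7  (via B)
C: 9  (via H)
E: 10  (via I)
J: 13  (via I)
Shortest route: F–H–I–J = 13 min.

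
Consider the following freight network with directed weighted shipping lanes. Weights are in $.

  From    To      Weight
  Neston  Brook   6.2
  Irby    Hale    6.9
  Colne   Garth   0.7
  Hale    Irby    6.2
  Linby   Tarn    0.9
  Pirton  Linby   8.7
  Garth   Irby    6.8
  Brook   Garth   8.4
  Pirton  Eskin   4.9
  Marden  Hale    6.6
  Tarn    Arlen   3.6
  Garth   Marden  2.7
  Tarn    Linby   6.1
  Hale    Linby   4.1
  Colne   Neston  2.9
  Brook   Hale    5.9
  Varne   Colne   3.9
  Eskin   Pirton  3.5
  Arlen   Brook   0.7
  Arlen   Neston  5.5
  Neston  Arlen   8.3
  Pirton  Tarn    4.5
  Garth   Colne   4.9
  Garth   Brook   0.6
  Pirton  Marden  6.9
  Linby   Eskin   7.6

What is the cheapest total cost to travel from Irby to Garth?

$24.6

Compare a few routes:
Irby - Hale - Linby - Tarn - Arlen - Neston - Brook - Garth: 6.9+4.1+0.9+3.6+5.5+6.2+8.4 = 35.6
Irby - Hale - Linby - Tarn - Arlen - Brook - Garth: 6.9+4.1+0.9+3.6+0.7+8.4 = 24.6
The minimum is $24.6 via Irby - Hale - Linby - Tarn - Arlen - Brook - Garth.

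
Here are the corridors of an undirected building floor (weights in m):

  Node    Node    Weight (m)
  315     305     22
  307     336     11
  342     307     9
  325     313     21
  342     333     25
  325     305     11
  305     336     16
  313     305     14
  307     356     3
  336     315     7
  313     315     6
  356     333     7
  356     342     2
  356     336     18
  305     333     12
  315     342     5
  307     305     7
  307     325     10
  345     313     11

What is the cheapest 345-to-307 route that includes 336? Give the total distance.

35 m

Shortest 345→336: 345–313–315–336 = 24
Shortest 336→307: 336–307 = 11
Total via 336: 24 + 11 = 35 m.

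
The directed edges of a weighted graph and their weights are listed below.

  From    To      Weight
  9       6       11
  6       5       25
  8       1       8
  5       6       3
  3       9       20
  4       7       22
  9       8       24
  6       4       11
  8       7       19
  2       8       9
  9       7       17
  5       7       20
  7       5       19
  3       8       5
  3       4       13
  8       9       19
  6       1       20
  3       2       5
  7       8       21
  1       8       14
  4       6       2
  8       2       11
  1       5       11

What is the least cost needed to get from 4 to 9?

Settle nodes by increasing distance from 4:
4: 0
6: 2  (via 4)
1: 22  (via 6)
7: 22  (via 4)
5: 27  (via 6)
8: 36  (via 1)
2: 47  (via 8)
9: 55  (via 8)
Shortest route: 4–6–1–8–9 = 55.

55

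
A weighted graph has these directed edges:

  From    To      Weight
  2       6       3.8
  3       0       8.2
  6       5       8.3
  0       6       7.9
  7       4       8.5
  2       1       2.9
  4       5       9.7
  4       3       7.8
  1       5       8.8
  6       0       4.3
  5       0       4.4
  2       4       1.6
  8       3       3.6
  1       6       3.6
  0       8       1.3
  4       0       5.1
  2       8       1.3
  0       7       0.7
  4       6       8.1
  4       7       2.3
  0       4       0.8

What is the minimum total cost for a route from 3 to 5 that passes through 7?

27.1

Best 3 to 7: 3 → 0 → 7 costing 8.9
Shortest 7→5: 7 → 4 → 5 = 18.2
Total via 7: 8.9 + 18.2 = 27.1.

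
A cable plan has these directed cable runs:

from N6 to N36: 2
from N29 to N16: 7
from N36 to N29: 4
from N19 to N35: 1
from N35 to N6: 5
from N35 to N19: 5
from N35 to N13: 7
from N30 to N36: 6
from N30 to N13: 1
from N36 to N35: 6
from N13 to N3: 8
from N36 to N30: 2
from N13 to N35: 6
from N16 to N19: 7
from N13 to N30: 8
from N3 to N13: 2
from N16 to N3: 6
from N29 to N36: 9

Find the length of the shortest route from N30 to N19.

Candidate routes:
N30 - N36 - N35 - N19: 6+6+5 = 17
N30 - N36 - N29 - N16 - N19: 6+4+7+7 = 24
N30 - N13 - N35 - N19: 1+6+5 = 12
Cheapest is N30 - N13 - N35 - N19 at 12.

12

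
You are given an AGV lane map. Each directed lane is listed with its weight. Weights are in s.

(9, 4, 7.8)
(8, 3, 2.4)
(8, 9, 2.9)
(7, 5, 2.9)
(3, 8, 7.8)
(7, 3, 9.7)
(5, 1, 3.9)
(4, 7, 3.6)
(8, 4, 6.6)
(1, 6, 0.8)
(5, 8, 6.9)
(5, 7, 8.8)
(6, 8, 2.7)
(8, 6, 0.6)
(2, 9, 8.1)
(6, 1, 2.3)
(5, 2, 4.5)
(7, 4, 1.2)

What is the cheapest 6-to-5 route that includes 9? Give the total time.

Best 6 to 9: 6–8–9 costing 5.6
Best 9 to 5: 9–4–7–5 costing 14.3
Total via 9: 5.6 + 14.3 = 19.9 s.

19.9 s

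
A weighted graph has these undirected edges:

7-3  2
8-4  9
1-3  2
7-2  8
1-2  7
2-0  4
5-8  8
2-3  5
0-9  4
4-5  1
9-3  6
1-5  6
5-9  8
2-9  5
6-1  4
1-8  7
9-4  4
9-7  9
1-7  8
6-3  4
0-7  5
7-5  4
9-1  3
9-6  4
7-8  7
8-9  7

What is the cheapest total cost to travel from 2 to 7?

7

Candidate routes:
2 - 0 - 7: 4+5 = 9
2 - 1 - 3 - 7: 7+2+2 = 11
2 - 3 - 7: 5+2 = 7
2 - 7: 8 = 8
Cheapest is 2 - 3 - 7 at 7.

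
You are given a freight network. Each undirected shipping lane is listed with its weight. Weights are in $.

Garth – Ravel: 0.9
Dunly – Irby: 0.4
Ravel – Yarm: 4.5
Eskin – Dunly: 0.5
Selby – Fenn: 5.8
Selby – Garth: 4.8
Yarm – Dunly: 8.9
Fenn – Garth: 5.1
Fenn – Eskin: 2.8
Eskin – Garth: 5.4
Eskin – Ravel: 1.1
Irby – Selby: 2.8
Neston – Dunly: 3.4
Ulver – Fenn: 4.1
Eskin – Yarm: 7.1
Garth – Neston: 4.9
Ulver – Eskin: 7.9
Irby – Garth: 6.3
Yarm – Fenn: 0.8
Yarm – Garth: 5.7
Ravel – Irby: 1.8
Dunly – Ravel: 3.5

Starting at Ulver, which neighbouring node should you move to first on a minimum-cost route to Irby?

Fenn

Compare a few routes:
Ulver - Eskin - Ravel - Irby: 7.9+1.1+1.8 = 10.8
Ulver - Fenn - Eskin - Ravel - Irby: 4.1+2.8+1.1+1.8 = 9.8
Ulver - Eskin - Dunly - Irby: 7.9+0.5+0.4 = 8.8
Ulver - Fenn - Eskin - Dunly - Irby: 4.1+2.8+0.5+0.4 = 7.8
The minimum is $7.8 via Ulver - Fenn - Eskin - Dunly - Irby.
So from Ulver the first move is to Fenn.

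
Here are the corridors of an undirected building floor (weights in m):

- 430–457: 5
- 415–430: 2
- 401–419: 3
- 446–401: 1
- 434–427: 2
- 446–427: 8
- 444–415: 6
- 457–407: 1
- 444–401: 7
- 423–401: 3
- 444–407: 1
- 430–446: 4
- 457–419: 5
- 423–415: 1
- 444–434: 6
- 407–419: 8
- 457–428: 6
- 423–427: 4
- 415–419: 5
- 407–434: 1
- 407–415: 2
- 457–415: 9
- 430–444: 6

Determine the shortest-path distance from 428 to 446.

Candidate routes:
428 - 457 - 419 - 401 - 446: 6+5+3+1 = 15
428 - 457 - 407 - 415 - 423 - 401 - 446: 6+1+2+1+3+1 = 14
The minimum is 14 m via 428 - 457 - 407 - 415 - 423 - 401 - 446.

14 m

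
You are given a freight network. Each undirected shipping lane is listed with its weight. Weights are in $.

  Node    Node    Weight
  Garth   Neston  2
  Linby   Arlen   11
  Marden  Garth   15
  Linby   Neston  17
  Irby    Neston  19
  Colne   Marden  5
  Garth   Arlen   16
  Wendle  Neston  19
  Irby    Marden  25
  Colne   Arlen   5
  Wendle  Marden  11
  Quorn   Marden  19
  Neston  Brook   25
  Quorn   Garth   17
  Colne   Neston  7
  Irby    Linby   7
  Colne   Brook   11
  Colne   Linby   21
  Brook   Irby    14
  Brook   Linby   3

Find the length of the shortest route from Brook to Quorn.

Running Dijkstra from Brook:
Brook: 0
Linby: 3  (via Brook)
Irby: 10  (via Linby)
Colne: 11  (via Brook)
Arlen: 14  (via Linby)
Marden: 16  (via Colne)
Neston: 18  (via Colne)
Garth: 20  (via Neston)
Wendle: 27  (via Marden)
Quorn: 35  (via Marden)
Shortest route: Brook → Colne → Marden → Quorn = $35.

$35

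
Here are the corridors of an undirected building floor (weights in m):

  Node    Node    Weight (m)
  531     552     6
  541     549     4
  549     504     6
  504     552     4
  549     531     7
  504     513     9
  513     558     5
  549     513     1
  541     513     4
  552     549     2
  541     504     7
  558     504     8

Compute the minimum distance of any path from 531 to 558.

Enumerating some paths:
531–549–541–513–558: 7+4+4+5 = 20
531–552–549–513–558: 6+2+1+5 = 14
531–552–504–558: 6+4+8 = 18
531–549–513–558: 7+1+5 = 13
The minimum is 13 m via 531–549–513–558.

13 m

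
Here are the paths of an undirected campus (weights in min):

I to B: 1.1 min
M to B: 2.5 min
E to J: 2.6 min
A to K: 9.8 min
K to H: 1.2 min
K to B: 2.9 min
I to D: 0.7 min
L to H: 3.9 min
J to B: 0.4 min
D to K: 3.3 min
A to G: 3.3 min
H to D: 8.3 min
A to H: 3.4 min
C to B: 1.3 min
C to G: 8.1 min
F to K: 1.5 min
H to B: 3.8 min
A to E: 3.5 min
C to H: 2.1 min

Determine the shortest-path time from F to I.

5.5 min

Compare a few routes:
F - K - H - C - B - I: 1.5+1.2+2.1+1.3+1.1 = 7.2
F - K - H - D - I: 1.5+1.2+8.3+0.7 = 11.7
F - K - H - B - I: 1.5+1.2+3.8+1.1 = 7.6
F - K - B - I: 1.5+2.9+1.1 = 5.5
The minimum is 5.5 min via F - K - B - I.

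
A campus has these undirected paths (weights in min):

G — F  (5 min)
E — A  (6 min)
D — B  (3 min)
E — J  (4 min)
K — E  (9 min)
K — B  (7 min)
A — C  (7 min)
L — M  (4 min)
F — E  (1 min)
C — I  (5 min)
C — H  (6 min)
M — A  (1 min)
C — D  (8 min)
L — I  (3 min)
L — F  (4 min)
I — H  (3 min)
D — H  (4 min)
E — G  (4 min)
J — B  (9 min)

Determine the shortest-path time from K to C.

Settle nodes by increasing distance from K:
K: 0
B: 7  (via K)
E: 9  (via K)
D: 10  (via B)
F: 10  (via E)
G: 13  (via E)
J: 13  (via E)
H: 14  (via D)
L: 14  (via F)
A: 15  (via E)
M: 16  (via A)
I: 17  (via H)
C: 18  (via D)
Shortest route: K–B–D–C = 18 min.

18 min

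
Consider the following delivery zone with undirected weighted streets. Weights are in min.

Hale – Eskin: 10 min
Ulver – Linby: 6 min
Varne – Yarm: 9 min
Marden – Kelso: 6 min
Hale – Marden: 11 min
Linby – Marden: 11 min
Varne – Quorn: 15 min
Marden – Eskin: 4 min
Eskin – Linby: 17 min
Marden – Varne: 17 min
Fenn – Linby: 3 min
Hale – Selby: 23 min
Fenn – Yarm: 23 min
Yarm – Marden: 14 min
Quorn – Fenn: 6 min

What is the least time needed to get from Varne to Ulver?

Settle nodes by increasing distance from Varne:
Varne: 0
Yarm: 9  (via Varne)
Quorn: 15  (via Varne)
Marden: 17  (via Varne)
Fenn: 21  (via Quorn)
Eskin: 21  (via Marden)
Kelso: 23  (via Marden)
Linby: 24  (via Fenn)
Hale: 28  (via Marden)
Ulver: 30  (via Linby)
Shortest route: Varne–Quorn–Fenn–Linby–Ulver = 30 min.

30 min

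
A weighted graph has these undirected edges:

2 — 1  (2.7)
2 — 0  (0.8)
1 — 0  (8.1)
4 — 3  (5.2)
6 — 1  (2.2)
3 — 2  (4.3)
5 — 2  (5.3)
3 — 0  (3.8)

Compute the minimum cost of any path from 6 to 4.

14.4

Running Dijkstra from 6:
6: 0
1: 2.2  (via 6)
2: 4.9  (via 1)
0: 5.7  (via 2)
3: 9.2  (via 2)
5: 10.2  (via 2)
4: 14.4  (via 3)
Shortest route: 6–1–2–3–4 = 14.4.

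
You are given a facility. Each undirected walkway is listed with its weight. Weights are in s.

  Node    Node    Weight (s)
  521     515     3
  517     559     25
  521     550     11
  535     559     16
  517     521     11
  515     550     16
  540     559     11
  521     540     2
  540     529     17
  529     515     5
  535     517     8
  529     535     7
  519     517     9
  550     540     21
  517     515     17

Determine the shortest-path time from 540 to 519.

Candidate routes:
540 - 529 - 535 - 517 - 519: 17+7+8+9 = 41
540 - 521 - 515 - 517 - 519: 2+3+17+9 = 31
540 - 521 - 515 - 529 - 535 - 517 - 519: 2+3+5+7+8+9 = 34
540 - 521 - 517 - 519: 2+11+9 = 22
The minimum is 22 s via 540 - 521 - 517 - 519.

22 s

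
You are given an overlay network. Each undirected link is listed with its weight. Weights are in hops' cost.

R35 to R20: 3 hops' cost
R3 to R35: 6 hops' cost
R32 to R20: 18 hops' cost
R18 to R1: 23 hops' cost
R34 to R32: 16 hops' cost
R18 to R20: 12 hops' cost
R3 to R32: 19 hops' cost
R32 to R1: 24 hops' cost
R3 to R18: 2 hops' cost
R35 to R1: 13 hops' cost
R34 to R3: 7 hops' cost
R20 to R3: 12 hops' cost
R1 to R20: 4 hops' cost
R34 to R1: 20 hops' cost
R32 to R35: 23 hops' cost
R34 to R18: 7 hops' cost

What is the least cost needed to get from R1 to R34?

20 hops' cost

Compare a few routes:
R1 - R20 - R35 - R3 - R18 - R34: 4+3+6+2+7 = 22
R1 - R34: 20 = 20
R1 - R20 - R3 - R34: 4+12+7 = 23
R1 - R20 - R18 - R34: 4+12+7 = 23
Cheapest is R1 - R34 at 20 hops' cost.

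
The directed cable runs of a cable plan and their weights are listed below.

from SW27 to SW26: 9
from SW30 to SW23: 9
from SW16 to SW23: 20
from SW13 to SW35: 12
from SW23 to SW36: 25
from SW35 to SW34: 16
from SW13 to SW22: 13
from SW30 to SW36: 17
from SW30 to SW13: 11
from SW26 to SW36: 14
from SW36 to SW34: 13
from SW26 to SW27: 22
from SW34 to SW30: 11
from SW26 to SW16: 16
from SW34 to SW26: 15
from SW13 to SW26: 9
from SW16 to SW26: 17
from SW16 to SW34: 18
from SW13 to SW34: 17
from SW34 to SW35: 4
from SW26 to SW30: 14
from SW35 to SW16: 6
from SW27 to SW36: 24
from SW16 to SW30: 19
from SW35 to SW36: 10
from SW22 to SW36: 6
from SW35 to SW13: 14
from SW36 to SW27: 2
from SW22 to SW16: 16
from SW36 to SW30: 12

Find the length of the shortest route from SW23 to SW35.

42

Shortest distances from SW23:
SW23: 0
SW36: 25  (via SW23)
SW27: 27  (via SW36)
SW26: 36  (via SW27)
SW30: 37  (via SW36)
SW34: 38  (via SW36)
SW35: 42  (via SW34)
Shortest route: SW23–SW36–SW34–SW35 = 42.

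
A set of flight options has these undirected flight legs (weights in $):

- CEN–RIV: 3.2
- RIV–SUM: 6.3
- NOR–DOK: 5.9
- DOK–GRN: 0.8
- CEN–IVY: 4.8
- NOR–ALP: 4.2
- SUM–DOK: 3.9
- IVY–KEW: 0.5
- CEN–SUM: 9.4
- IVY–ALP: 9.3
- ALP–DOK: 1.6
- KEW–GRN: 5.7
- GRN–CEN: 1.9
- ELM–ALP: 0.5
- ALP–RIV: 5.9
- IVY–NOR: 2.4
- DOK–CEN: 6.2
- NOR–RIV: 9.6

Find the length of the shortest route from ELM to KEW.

$7.6

Candidate routes:
ELM–ALP–DOK–GRN–KEW: 0.5+1.6+0.8+5.7 = 8.6
ELM–ALP–NOR–IVY–KEW: 0.5+4.2+2.4+0.5 = 7.6
ELM–ALP–DOK–GRN–CEN–IVY–KEW: 0.5+1.6+0.8+1.9+4.8+0.5 = 10.1
ELM–ALP–IVY–KEW: 0.5+9.3+0.5 = 10.3
The minimum is $7.6 via ELM–ALP–NOR–IVY–KEW.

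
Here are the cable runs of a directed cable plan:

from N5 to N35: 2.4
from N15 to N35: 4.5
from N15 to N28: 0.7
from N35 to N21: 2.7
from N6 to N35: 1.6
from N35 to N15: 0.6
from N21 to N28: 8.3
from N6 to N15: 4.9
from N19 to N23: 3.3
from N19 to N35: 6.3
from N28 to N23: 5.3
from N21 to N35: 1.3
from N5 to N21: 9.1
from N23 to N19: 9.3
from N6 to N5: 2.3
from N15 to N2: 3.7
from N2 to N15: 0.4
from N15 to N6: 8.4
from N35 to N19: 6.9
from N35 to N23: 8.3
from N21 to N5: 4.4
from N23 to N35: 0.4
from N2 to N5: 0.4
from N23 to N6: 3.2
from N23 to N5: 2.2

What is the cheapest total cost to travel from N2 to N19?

Compare a few routes:
N2–N15–N28–N23–N35–N19: 0.4+0.7+5.3+0.4+6.9 = 13.7
N2–N15–N35–N19: 0.4+4.5+6.9 = 11.8
N2–N5–N35–N19: 0.4+2.4+6.9 = 9.7
The minimum is 9.7 via N2–N5–N35–N19.

9.7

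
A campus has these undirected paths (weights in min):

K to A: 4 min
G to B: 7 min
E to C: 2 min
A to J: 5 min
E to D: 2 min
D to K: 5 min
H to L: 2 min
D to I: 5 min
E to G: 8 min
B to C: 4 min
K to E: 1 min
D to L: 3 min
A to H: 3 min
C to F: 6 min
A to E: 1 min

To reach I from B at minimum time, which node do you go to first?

C

Enumerating some paths:
B - C - E - D - I: 4+2+2+5 = 13
B - C - E - A - H - L - D - I: 4+2+1+3+2+3+5 = 20
B - C - E - K - D - I: 4+2+1+5+5 = 17
B - C - E - A - K - D - I: 4+2+1+4+5+5 = 21
Cheapest is B - C - E - D - I at 13 min.
So from B the first move is to C.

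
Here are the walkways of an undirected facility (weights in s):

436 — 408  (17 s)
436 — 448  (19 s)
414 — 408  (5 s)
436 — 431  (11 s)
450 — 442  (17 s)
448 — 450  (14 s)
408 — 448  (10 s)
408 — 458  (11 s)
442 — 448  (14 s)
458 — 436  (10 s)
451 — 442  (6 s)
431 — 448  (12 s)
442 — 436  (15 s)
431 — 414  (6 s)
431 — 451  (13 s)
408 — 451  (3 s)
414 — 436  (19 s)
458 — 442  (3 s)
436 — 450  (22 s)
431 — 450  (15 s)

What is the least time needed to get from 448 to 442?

Settle nodes by increasing distance from 448:
448: 0
408: 10  (via 448)
431: 12  (via 448)
451: 13  (via 408)
442: 14  (via 448)
Shortest route: 448 → 442 = 14 s.

14 s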